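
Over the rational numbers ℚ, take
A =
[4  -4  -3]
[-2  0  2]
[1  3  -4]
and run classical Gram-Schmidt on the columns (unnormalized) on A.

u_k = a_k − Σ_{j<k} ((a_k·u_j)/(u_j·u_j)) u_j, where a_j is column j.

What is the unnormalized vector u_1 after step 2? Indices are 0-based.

Step 1: u_0 = a_0 = (4, -2, 1).
Step 2: u_1 = a_1 − (-13/21)·u_0 = (-32/21, -26/21, 76/21).

u_1 = (-32/21, -26/21, 76/21)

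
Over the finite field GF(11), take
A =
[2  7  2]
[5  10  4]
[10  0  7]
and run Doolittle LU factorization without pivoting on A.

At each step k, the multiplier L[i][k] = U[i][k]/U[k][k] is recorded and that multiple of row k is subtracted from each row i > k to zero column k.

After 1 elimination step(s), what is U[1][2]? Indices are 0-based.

U[1][2] = 10

k=0: U[0][0]=2
  eliminate (1,0): mult=8, new row 1: (0, 9, 10); set L[1][0]=8
  eliminate (2,0): mult=5, new row 2: (0, 9, 8); set L[2][0]=5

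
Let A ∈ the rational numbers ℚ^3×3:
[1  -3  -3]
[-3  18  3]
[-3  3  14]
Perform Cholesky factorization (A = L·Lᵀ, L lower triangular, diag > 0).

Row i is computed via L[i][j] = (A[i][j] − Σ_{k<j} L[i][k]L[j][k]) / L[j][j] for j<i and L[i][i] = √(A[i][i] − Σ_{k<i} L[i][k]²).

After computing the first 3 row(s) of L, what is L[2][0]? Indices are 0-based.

L[2][0] = -3

Step 1: L[0][0] = √(1) = 1.
  L[1][0] = (-3) / L[0][0] = -3.
Step 2: L[1][1] = √(9) = 3.
  L[2][0] = (-3) / L[0][0] = -3.
  L[2][1] = (-6) / L[1][1] = -2.
Step 3: L[2][2] = √(1) = 1.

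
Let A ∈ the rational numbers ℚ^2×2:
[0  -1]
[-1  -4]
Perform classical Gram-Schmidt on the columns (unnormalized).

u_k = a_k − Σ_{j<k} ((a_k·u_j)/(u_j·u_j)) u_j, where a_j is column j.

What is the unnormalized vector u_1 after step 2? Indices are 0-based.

u_1 = (-1, 0)

Step 1: u_0 = a_0 = (0, -1).
Step 2: u_1 = a_1 − (4)·u_0 = (-1, 0).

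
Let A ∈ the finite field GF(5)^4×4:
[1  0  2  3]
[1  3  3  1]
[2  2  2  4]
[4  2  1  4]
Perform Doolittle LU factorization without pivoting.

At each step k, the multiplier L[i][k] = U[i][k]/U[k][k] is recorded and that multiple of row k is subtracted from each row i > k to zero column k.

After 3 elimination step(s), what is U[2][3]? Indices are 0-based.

k=0: U[0][0]=1
  eliminate (1,0): mult=1, new row 1: (0, 3, 1, 3); set L[1][0]=1
  eliminate (2,0): mult=2, new row 2: (0, 2, 3, 3); set L[2][0]=2
  eliminate (3,0): mult=4, new row 3: (0, 2, 3, 2); set L[3][0]=4
k=1: U[1][1]=3
  eliminate (2,1): mult=4, new row 2: (0, 0, 4, 1); set L[2][1]=4
  eliminate (3,1): mult=4, new row 3: (0, 0, 4, 0); set L[3][1]=4
k=2: U[2][2]=4
  eliminate (3,2): mult=1, new row 3: (0, 0, 0, 4); set L[3][2]=1

U[2][3] = 1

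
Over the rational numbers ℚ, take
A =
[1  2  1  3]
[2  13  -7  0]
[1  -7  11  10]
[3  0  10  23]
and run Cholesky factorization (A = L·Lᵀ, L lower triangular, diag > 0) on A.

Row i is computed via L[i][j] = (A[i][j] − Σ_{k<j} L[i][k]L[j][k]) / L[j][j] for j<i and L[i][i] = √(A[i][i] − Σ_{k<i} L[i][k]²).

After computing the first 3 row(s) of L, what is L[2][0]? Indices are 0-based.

Step 1: L[0][0] = √(1) = 1.
  L[1][0] = (2) / L[0][0] = 2.
Step 2: L[1][1] = √(9) = 3.
  L[2][0] = (1) / L[0][0] = 1.
  L[2][1] = (-9) / L[1][1] = -3.
Step 3: L[2][2] = √(1) = 1.

L[2][0] = 1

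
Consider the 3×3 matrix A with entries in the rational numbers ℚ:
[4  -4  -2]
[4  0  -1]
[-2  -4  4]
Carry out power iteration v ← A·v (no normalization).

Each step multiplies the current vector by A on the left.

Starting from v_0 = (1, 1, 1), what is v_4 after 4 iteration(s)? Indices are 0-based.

v_0 = (1, 1, 1).
v_1 = A·v_0 = (-2, 3, -2).
v_2 = A·v_1 = (-16, -6, -16).
v_3 = A·v_2 = (-8, -48, -8).
v_4 = A·v_3 = (176, -24, 176).

v_4 = (176, -24, 176)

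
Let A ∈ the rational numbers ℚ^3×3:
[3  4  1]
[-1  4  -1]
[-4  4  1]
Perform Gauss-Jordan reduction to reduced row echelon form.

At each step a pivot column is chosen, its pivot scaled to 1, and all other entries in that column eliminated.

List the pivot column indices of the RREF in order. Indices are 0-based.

pivot columns: 0, 1, 2

pivot(0,0)=3: scale R0 → (1, 4/3, 1/3)
  clear (1,0): R1 −= (-1)R0 → (0, 16/3, -2/3)
  clear (2,0): R2 −= (-4)R0 → (0, 28/3, 7/3)
pivot(1,1)=16/3: scale R1 → (0, 1, -1/8)
  clear (0,1): R0 −= (4/3)R1 → (1, 0, 1/2)
  clear (2,1): R2 −= (28/3)R1 → (0, 0, 7/2)
pivot(2,2)=7/2: scale R2 → (0, 0, 1)
  clear (0,2): R0 −= (1/2)R2 → (1, 0, 0)
  clear (1,2): R1 −= (-1/8)R2 → (0, 1, 0)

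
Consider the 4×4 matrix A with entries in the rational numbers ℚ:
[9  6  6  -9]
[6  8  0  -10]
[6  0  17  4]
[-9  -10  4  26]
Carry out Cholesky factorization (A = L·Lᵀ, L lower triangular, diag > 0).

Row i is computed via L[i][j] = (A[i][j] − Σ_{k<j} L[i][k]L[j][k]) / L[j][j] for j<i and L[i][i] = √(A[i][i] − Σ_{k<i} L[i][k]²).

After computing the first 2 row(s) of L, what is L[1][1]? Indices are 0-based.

L[1][1] = 2

Step 1: L[0][0] = √(9) = 3.
  L[1][0] = (6) / L[0][0] = 2.
Step 2: L[1][1] = √(4) = 2.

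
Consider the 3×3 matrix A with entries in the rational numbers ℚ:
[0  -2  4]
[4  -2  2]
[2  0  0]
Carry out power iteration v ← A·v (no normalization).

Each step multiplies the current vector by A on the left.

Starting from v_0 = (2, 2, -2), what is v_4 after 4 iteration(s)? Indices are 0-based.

v_0 = (2, 2, -2).
v_1 = A·v_0 = (-12, 0, 4).
v_2 = A·v_1 = (16, -40, -24).
v_3 = A·v_2 = (-16, 96, 32).
v_4 = A·v_3 = (-64, -192, -32).

v_4 = (-64, -192, -32)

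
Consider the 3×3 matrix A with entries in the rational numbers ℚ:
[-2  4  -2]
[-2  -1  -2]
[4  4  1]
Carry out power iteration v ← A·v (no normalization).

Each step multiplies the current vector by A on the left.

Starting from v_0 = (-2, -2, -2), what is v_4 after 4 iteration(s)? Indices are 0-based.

v_0 = (-2, -2, -2).
v_1 = A·v_0 = (0, 10, -18).
v_2 = A·v_1 = (76, 26, 22).
v_3 = A·v_2 = (-92, -222, 430).
v_4 = A·v_3 = (-1564, -454, -826).

v_4 = (-1564, -454, -826)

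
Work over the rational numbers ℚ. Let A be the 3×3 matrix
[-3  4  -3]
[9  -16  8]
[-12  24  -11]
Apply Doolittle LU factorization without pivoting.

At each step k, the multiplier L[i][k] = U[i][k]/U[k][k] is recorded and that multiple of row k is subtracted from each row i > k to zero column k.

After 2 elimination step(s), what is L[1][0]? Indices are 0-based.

L[1][0] = -3

[col 0] pivot -3
  R1 -= -3*R0 → (0, -4, -1)  (L[1][0] := -3)
  R2 -= 4*R0 → (0, 8, 1)  (L[2][0] := 4)
[col 1] pivot -4
  R2 -= -2*R1 → (0, 0, -1)  (L[2][1] := -2)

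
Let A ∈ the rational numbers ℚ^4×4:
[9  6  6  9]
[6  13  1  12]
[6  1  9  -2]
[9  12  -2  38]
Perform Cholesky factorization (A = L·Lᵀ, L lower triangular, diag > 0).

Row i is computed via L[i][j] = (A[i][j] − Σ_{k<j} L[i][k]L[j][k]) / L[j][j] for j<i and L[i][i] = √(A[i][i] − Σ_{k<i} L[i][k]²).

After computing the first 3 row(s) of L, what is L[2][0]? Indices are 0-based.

Step 1: L[0][0] = √(9) = 3.
  L[1][0] = (6) / L[0][0] = 2.
Step 2: L[1][1] = √(9) = 3.
  L[2][0] = (6) / L[0][0] = 2.
  L[2][1] = (-3) / L[1][1] = -1.
Step 3: L[2][2] = √(4) = 2.

L[2][0] = 2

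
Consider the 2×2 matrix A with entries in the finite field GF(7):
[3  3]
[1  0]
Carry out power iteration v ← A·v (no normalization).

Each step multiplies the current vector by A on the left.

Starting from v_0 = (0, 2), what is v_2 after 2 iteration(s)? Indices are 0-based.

v_2 = (4, 6)

v_0 = (0, 2).
v_1 = A·v_0 = (6, 0).
v_2 = A·v_1 = (4, 6).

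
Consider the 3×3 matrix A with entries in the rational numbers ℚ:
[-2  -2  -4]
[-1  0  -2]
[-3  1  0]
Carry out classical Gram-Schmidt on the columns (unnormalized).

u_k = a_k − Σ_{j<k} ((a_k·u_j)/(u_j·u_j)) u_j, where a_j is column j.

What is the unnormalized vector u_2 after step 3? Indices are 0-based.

Step 1: u_0 = a_0 = (-2, -1, -3).
Step 2: u_1 = a_1 − (1/14)·u_0 = (-13/7, 1/14, 17/14).
Step 3: u_2 = a_2 − (5/7)·u_0 − (34/23)·u_1 = (4/23, -32/23, 8/23).

u_2 = (4/23, -32/23, 8/23)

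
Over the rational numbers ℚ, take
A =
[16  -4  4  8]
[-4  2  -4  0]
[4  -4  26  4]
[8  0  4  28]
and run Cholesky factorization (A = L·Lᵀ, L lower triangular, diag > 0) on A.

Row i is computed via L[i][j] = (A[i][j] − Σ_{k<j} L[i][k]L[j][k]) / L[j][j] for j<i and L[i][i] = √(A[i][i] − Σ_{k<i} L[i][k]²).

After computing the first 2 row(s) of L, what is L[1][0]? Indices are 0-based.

Step 1: L[0][0] = √(16) = 4.
  L[1][0] = (-4) / L[0][0] = -1.
Step 2: L[1][1] = √(1) = 1.

L[1][0] = -1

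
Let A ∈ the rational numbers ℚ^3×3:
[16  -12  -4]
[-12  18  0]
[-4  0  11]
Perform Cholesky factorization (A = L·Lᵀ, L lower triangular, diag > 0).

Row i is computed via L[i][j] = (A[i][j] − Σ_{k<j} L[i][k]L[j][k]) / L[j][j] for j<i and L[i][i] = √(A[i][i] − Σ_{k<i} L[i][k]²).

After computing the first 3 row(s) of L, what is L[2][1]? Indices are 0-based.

L[2][1] = -1

Step 1: L[0][0] = √(16) = 4.
  L[1][0] = (-12) / L[0][0] = -3.
Step 2: L[1][1] = √(9) = 3.
  L[2][0] = (-4) / L[0][0] = -1.
  L[2][1] = (-3) / L[1][1] = -1.
Step 3: L[2][2] = √(9) = 3.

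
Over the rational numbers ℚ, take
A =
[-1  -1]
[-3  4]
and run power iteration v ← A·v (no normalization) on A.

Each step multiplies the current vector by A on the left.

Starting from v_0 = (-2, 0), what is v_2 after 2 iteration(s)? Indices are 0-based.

v_0 = (-2, 0).
v_1 = A·v_0 = (2, 6).
v_2 = A·v_1 = (-8, 18).

v_2 = (-8, 18)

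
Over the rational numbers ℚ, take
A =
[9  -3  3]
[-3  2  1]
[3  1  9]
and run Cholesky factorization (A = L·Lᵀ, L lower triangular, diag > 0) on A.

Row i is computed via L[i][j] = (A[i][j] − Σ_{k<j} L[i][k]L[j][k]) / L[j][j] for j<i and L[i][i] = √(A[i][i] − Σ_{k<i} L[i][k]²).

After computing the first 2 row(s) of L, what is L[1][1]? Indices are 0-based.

L[1][1] = 1

Step 1: L[0][0] = √(9) = 3.
  L[1][0] = (-3) / L[0][0] = -1.
Step 2: L[1][1] = √(1) = 1.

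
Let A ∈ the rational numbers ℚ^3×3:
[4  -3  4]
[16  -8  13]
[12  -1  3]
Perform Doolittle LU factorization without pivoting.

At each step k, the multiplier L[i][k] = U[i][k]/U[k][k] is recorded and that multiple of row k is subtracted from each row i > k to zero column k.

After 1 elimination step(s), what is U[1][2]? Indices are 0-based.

U[1][2] = -3

Step 1: pivot at (0,0) is 4.
  row1 ← row1 − (4)·row0  ⇒  L[1][0]=4, U row1=(0, 4, -3)
  row2 ← row2 − (3)·row0  ⇒  L[2][0]=3, U row2=(0, 8, -9)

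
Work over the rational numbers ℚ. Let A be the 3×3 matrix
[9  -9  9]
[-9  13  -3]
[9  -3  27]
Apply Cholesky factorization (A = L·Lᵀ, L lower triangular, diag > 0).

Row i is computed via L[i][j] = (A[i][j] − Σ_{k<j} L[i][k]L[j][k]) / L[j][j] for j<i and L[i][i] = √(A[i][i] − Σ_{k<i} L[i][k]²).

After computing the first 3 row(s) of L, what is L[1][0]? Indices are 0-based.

Step 1: L[0][0] = √(9) = 3.
  L[1][0] = (-9) / L[0][0] = -3.
Step 2: L[1][1] = √(4) = 2.
  L[2][0] = (9) / L[0][0] = 3.
  L[2][1] = (6) / L[1][1] = 3.
Step 3: L[2][2] = √(9) = 3.

L[1][0] = -3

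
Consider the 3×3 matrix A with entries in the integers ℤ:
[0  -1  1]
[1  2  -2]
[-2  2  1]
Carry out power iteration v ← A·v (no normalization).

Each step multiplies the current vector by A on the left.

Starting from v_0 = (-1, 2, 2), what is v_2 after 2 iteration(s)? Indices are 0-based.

v_2 = (9, -18, 6)

v_0 = (-1, 2, 2).
v_1 = A·v_0 = (0, -1, 8).
v_2 = A·v_1 = (9, -18, 6).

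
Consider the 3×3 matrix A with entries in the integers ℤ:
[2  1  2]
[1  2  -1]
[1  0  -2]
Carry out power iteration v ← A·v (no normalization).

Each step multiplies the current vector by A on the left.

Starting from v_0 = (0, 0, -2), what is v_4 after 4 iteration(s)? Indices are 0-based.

v_4 = (10, -38, -76)

v_0 = (0, 0, -2).
v_1 = A·v_0 = (-4, 2, 4).
v_2 = A·v_1 = (2, -4, -12).
v_3 = A·v_2 = (-24, 6, 26).
v_4 = A·v_3 = (10, -38, -76).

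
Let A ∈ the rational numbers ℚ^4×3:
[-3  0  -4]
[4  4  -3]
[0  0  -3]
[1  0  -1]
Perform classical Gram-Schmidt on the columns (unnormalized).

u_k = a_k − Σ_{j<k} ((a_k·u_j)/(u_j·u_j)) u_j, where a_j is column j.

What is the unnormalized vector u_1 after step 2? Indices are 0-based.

u_1 = (24/13, 20/13, 0, -8/13)

Step 1: u_0 = a_0 = (-3, 4, 0, 1).
Step 2: u_1 = a_1 − (8/13)·u_0 = (24/13, 20/13, 0, -8/13).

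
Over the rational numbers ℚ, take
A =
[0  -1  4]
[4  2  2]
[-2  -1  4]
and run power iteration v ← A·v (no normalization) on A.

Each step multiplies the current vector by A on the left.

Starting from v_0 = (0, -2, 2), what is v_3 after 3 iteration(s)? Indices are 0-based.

v_0 = (0, -2, 2).
v_1 = A·v_0 = (10, 0, 10).
v_2 = A·v_1 = (40, 60, 20).
v_3 = A·v_2 = (20, 320, -60).

v_3 = (20, 320, -60)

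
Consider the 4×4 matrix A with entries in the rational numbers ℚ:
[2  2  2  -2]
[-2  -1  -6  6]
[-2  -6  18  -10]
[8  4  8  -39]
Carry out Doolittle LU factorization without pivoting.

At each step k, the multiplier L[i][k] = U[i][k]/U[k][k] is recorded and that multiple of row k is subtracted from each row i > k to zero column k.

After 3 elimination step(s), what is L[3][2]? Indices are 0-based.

[col 0] pivot 2
  R1 -= -1*R0 → (0, 1, -4, 4)  (L[1][0] := -1)
  R2 -= -1*R0 → (0, -4, 20, -12)  (L[2][0] := -1)
  R3 -= 4*R0 → (0, -4, 0, -31)  (L[3][0] := 4)
[col 1] pivot 1
  R2 -= -4*R1 → (0, 0, 4, 4)  (L[2][1] := -4)
  R3 -= -4*R1 → (0, 0, -16, -15)  (L[3][1] := -4)
[col 2] pivot 4
  R3 -= -4*R2 → (0, 0, 0, 1)  (L[3][2] := -4)

L[3][2] = -4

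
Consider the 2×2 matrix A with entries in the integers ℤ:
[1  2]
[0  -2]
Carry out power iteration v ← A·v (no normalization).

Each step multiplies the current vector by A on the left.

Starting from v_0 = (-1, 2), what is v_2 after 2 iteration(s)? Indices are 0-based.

v_0 = (-1, 2).
v_1 = A·v_0 = (3, -4).
v_2 = A·v_1 = (-5, 8).

v_2 = (-5, 8)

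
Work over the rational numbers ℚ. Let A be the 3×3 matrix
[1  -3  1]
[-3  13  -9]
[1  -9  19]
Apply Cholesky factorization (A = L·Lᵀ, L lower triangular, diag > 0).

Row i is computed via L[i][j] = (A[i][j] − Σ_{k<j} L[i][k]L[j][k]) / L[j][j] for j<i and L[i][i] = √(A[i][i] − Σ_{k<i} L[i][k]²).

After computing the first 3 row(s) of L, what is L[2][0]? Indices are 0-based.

L[2][0] = 1

Step 1: L[0][0] = √(1) = 1.
  L[1][0] = (-3) / L[0][0] = -3.
Step 2: L[1][1] = √(4) = 2.
  L[2][0] = (1) / L[0][0] = 1.
  L[2][1] = (-6) / L[1][1] = -3.
Step 3: L[2][2] = √(9) = 3.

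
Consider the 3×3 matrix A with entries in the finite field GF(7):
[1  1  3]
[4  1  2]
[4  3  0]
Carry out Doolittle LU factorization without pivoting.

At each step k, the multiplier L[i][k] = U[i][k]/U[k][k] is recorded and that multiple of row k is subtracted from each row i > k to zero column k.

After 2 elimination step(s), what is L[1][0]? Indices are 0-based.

Step 1: pivot at (0,0) is 1.
  row1 ← row1 − (4)·row0  ⇒  L[1][0]=4, U row1=(0, 4, 4)
  row2 ← row2 − (4)·row0  ⇒  L[2][0]=4, U row2=(0, 6, 2)
Step 2: pivot at (1,1) is 4.
  row2 ← row2 − (5)·row1  ⇒  L[2][1]=5, U row2=(0, 0, 3)

L[1][0] = 4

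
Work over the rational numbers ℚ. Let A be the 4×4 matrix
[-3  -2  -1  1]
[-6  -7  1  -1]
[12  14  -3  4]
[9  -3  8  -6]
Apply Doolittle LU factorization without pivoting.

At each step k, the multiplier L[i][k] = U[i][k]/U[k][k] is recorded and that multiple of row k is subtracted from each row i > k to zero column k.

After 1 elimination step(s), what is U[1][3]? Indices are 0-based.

U[1][3] = -3

Step 1: pivot at (0,0) is -3.
  row1 ← row1 − (2)·row0  ⇒  L[1][0]=2, U row1=(0, -3, 3, -3)
  row2 ← row2 − (-4)·row0  ⇒  L[2][0]=-4, U row2=(0, 6, -7, 8)
  row3 ← row3 − (-3)·row0  ⇒  L[3][0]=-3, U row3=(0, -9, 5, -3)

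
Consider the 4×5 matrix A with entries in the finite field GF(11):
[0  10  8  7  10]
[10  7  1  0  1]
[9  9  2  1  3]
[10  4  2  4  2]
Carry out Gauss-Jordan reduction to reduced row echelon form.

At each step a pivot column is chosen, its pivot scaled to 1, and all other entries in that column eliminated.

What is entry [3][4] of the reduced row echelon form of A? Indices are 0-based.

M[3][4] = 0

step 1: exchange rows 0,1
step 1: normalize row 0 (÷10) = (1, 4, 10, 0, 10)
  row 2: subtract 9×row0 = (0, 6, 0, 1, 1)
  row 3: subtract 10×row0 = (0, 8, 1, 4, 1)
step 2: normalize row 1 (÷10) = (0, 1, 3, 4, 1)
  row 0: subtract 4×row1 = (1, 0, 9, 6, 6)
  row 2: subtract 6×row1 = (0, 0, 4, 10, 6)
  row 3: subtract 8×row1 = (0, 0, 10, 5, 4)
step 3: normalize row 2 (÷4) = (0, 0, 1, 8, 7)
  row 0: subtract 9×row2 = (1, 0, 0, 0, 9)
  row 1: subtract 3×row2 = (0, 1, 0, 2, 2)
  row 3: subtract 10×row2 = (0, 0, 0, 2, 0)
step 4: normalize row 3 (÷2) = (0, 0, 0, 1, 0)
  row 1: subtract 2×row3 = (0, 1, 0, 0, 2)
  row 2: subtract 8×row3 = (0, 0, 1, 0, 7)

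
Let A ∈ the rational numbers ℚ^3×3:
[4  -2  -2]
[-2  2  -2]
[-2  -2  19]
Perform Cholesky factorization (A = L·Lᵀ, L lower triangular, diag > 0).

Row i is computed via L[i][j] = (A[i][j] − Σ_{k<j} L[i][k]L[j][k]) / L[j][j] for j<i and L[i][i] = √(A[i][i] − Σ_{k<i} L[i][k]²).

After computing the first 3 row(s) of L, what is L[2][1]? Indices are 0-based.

L[2][1] = -3

Step 1: L[0][0] = √(4) = 2.
  L[1][0] = (-2) / L[0][0] = -1.
Step 2: L[1][1] = √(1) = 1.
  L[2][0] = (-2) / L[0][0] = -1.
  L[2][1] = (-3) / L[1][1] = -3.
Step 3: L[2][2] = √(9) = 3.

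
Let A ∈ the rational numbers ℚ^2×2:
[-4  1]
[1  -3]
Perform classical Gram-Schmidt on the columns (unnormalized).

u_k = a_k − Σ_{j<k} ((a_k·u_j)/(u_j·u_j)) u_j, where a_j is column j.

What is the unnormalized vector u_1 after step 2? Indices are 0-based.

u_1 = (-11/17, -44/17)

Step 1: u_0 = a_0 = (-4, 1).
Step 2: u_1 = a_1 − (-7/17)·u_0 = (-11/17, -44/17).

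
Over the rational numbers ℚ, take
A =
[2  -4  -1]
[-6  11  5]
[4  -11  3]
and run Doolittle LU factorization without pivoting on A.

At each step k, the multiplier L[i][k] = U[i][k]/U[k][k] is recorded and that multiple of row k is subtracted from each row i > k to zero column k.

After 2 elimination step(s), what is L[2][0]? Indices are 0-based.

[col 0] pivot 2
  R1 -= -3*R0 → (0, -1, 2)  (L[1][0] := -3)
  R2 -= 2*R0 → (0, -3, 5)  (L[2][0] := 2)
[col 1] pivot -1
  R2 -= 3*R1 → (0, 0, -1)  (L[2][1] := 3)

L[2][0] = 2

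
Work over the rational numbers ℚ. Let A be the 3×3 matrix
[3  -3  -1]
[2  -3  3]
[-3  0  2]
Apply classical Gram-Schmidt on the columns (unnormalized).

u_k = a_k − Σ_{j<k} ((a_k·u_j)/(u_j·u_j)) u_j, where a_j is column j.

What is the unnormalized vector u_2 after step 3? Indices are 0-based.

u_2 = (-30/19, 30/19, -10/19)

Step 1: u_0 = a_0 = (3, 2, -3).
Step 2: u_1 = a_1 − (-15/22)·u_0 = (-21/22, -18/11, -45/22).
Step 3: u_2 = a_2 − (-3/22)·u_0 − (-59/57)·u_1 = (-30/19, 30/19, -10/19).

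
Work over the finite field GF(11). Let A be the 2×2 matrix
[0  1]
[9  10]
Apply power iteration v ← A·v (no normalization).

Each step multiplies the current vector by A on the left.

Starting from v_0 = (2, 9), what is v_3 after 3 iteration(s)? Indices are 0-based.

v_0 = (2, 9).
v_1 = A·v_0 = (9, 9).
v_2 = A·v_1 = (9, 6).
v_3 = A·v_2 = (6, 9).

v_3 = (6, 9)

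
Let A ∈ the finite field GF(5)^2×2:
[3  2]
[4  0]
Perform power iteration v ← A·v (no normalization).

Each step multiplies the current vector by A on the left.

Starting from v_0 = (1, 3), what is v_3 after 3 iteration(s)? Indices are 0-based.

v_3 = (2, 0)

v_0 = (1, 3).
v_1 = A·v_0 = (4, 4).
v_2 = A·v_1 = (0, 1).
v_3 = A·v_2 = (2, 0).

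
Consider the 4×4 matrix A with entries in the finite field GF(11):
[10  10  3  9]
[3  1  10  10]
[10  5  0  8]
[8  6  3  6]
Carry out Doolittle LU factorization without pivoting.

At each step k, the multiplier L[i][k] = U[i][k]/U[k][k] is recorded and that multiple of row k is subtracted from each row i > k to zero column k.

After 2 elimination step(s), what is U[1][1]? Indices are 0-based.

U[1][1] = 9

[col 0] pivot 10
  R1 -= 8*R0 → (0, 9, 8, 4)  (L[1][0] := 8)
  R2 -= 1*R0 → (0, 6, 8, 10)  (L[2][0] := 1)
  R3 -= 3*R0 → (0, 9, 5, 1)  (L[3][0] := 3)
[col 1] pivot 9
  R2 -= 8*R1 → (0, 0, 10, 0)  (L[2][1] := 8)
  R3 -= 1*R1 → (0, 0, 8, 8)  (L[3][1] := 1)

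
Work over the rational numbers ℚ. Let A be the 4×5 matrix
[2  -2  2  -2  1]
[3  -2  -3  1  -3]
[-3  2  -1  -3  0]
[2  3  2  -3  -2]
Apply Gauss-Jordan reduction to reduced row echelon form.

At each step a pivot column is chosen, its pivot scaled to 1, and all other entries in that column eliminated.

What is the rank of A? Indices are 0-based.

rank = 4

pivot(0,0)=2: scale R0 → (1, -1, 1, -1, 1/2)
  clear (1,0): R1 −= (3)R0 → (0, 1, -6, 4, -9/2)
  clear (2,0): R2 −= (-3)R0 → (0, -1, 2, -6, 3/2)
  clear (3,0): R3 −= (2)R0 → (0, 5, 0, -1, -3)
pivot(1,1)=1: scale R1 → (0, 1, -6, 4, -9/2)
  clear (0,1): R0 −= (-1)R1 → (1, 0, -5, 3, -4)
  clear (2,1): R2 −= (-1)R1 → (0, 0, -4, -2, -3)
  clear (3,1): R3 −= (5)R1 → (0, 0, 30, -21, 39/2)
pivot(2,2)=-4: scale R2 → (0, 0, 1, 1/2, 3/4)
  clear (0,2): R0 −= (-5)R2 → (1, 0, 0, 11/2, -1/4)
  clear (1,2): R1 −= (-6)R2 → (0, 1, 0, 7, 0)
  clear (3,2): R3 −= (30)R2 → (0, 0, 0, -36, -3)
pivot(3,3)=-36: scale R3 → (0, 0, 0, 1, 1/12)
  clear (0,3): R0 −= (11/2)R3 → (1, 0, 0, 0, -17/24)
  clear (1,3): R1 −= (7)R3 → (0, 1, 0, 0, -7/12)
  clear (2,3): R2 −= (1/2)R3 → (0, 0, 1, 0, 17/24)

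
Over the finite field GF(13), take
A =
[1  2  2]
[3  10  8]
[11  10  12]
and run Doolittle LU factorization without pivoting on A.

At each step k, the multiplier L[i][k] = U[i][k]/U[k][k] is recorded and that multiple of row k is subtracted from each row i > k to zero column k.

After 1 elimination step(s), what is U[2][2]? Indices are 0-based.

[col 0] pivot 1
  R1 -= 3*R0 → (0, 4, 2)  (L[1][0] := 3)
  R2 -= 11*R0 → (0, 1, 3)  (L[2][0] := 11)

U[2][2] = 3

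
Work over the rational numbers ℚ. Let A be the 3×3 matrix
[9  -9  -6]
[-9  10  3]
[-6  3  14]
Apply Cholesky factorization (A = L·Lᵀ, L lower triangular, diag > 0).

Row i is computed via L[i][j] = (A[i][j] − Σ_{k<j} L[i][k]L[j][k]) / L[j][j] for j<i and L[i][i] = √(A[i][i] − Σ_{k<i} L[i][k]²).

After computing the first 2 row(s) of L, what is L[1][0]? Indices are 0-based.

L[1][0] = -3

Step 1: L[0][0] = √(9) = 3.
  L[1][0] = (-9) / L[0][0] = -3.
Step 2: L[1][1] = √(1) = 1.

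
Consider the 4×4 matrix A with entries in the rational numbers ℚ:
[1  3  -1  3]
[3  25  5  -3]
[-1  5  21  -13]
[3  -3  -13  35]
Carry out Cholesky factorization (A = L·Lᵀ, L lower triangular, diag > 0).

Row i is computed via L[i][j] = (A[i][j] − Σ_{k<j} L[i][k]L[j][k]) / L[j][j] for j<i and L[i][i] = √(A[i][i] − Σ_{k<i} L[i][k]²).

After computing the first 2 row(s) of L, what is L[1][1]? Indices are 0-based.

Step 1: L[0][0] = √(1) = 1.
  L[1][0] = (3) / L[0][0] = 3.
Step 2: L[1][1] = √(16) = 4.

L[1][1] = 4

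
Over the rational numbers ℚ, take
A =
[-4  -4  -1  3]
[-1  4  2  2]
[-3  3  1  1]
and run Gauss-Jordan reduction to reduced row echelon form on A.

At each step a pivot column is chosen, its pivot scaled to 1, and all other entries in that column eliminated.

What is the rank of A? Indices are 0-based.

pivot(0,0)=-4: scale R0 → (1, 1, 1/4, -3/4)
  clear (1,0): R1 −= (-1)R0 → (0, 5, 9/4, 5/4)
  clear (2,0): R2 −= (-3)R0 → (0, 6, 7/4, -5/4)
pivot(1,1)=5: scale R1 → (0, 1, 9/20, 1/4)
  clear (0,1): R0 −= (1)R1 → (1, 0, -1/5, -1)
  clear (2,1): R2 −= (6)R1 → (0, 0, -19/20, -11/4)
pivot(2,2)=-19/20: scale R2 → (0, 0, 1, 55/19)
  clear (0,2): R0 −= (-1/5)R2 → (1, 0, 0, -8/19)
  clear (1,2): R1 −= (9/20)R2 → (0, 1, 0, -20/19)

rank = 3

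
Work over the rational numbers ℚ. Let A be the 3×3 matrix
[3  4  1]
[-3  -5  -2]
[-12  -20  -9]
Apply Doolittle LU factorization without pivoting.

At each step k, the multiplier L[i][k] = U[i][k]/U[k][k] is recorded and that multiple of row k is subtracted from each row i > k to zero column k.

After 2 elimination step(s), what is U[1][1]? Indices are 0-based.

U[1][1] = -1

Step 1: pivot at (0,0) is 3.
  row1 ← row1 − (-1)·row0  ⇒  L[1][0]=-1, U row1=(0, -1, -1)
  row2 ← row2 − (-4)·row0  ⇒  L[2][0]=-4, U row2=(0, -4, -5)
Step 2: pivot at (1,1) is -1.
  row2 ← row2 − (4)·row1  ⇒  L[2][1]=4, U row2=(0, 0, -1)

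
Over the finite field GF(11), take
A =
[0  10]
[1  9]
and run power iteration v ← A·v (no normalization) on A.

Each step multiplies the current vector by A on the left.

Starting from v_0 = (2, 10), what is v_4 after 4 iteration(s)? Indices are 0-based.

v_0 = (2, 10).
v_1 = A·v_0 = (1, 4).
v_2 = A·v_1 = (7, 4).
v_3 = A·v_2 = (7, 10).
v_4 = A·v_3 = (1, 9).

v_4 = (1, 9)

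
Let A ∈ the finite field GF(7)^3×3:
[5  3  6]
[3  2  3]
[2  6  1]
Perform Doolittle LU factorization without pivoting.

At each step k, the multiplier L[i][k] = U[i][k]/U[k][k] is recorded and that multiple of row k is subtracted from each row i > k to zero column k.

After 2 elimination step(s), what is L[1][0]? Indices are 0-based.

L[1][0] = 2

k=0: U[0][0]=5
  eliminate (1,0): mult=2, new row 1: (0, 3, 5); set L[1][0]=2
  eliminate (2,0): mult=6, new row 2: (0, 2, 0); set L[2][0]=6
k=1: U[1][1]=3
  eliminate (2,1): mult=3, new row 2: (0, 0, 6); set L[2][1]=3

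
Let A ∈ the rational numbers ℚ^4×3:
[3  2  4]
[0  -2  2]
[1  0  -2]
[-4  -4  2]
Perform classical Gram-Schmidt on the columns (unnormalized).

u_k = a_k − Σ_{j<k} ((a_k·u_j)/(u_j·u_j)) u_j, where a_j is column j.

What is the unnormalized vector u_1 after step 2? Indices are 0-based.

u_1 = (-7/13, -2, -11/13, -8/13)

Step 1: u_0 = a_0 = (3, 0, 1, -4).
Step 2: u_1 = a_1 − (11/13)·u_0 = (-7/13, -2, -11/13, -8/13).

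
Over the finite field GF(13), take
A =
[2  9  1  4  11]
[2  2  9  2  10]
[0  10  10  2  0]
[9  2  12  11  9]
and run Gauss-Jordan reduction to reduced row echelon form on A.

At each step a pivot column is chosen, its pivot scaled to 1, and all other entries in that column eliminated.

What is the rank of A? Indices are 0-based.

rank = 4

[1] R0 /= 2  ⇒  (1, 11, 7, 2, 12)
     R1 -= 2·R0  ⇒  (0, 6, 8, 11, 12)
     R3 -= 9·R0  ⇒  (0, 7, 1, 6, 5)
[2] R1 /= 6  ⇒  (0, 1, 10, 4, 2)
     R0 -= 11·R1  ⇒  (1, 0, 1, 10, 3)
     R2 -= 10·R1  ⇒  (0, 0, 1, 1, 6)
     R3 -= 7·R1  ⇒  (0, 0, 9, 4, 4)
[3] R2 /= 1  ⇒  (0, 0, 1, 1, 6)
     R0 -= 1·R2  ⇒  (1, 0, 0, 9, 10)
     R1 -= 10·R2  ⇒  (0, 1, 0, 7, 7)
     R3 -= 9·R2  ⇒  (0, 0, 0, 8, 2)
[4] R3 /= 8  ⇒  (0, 0, 0, 1, 10)
     R0 -= 9·R3  ⇒  (1, 0, 0, 0, 11)
     R1 -= 7·R3  ⇒  (0, 1, 0, 0, 2)
     R2 -= 1·R3  ⇒  (0, 0, 1, 0, 9)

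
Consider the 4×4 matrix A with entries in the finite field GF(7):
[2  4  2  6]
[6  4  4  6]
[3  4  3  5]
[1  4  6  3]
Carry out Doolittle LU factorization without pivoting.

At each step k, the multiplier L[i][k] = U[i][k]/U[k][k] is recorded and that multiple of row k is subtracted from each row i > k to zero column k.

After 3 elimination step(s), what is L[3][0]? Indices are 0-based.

Step 1: pivot at (0,0) is 2.
  row1 ← row1 − (3)·row0  ⇒  L[1][0]=3, U row1=(0, 6, 5, 2)
  row2 ← row2 − (5)·row0  ⇒  L[2][0]=5, U row2=(0, 5, 0, 3)
  row3 ← row3 − (4)·row0  ⇒  L[3][0]=4, U row3=(0, 2, 5, 0)
Step 2: pivot at (1,1) is 6.
  row2 ← row2 − (2)·row1  ⇒  L[2][1]=2, U row2=(0, 0, 4, 6)
  row3 ← row3 − (5)·row1  ⇒  L[3][1]=5, U row3=(0, 0, 1, 4)
Step 3: pivot at (2,2) is 4.
  row3 ← row3 − (2)·row2  ⇒  L[3][2]=2, U row3=(0, 0, 0, 6)

L[3][0] = 4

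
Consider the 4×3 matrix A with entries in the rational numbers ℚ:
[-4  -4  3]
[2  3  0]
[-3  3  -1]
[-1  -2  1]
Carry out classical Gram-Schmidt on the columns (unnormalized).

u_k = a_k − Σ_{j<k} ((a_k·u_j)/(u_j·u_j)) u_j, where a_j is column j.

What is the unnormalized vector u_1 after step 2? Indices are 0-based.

u_1 = (-2, 2, 9/2, -3/2)

Step 1: u_0 = a_0 = (-4, 2, -3, -1).
Step 2: u_1 = a_1 − (1/2)·u_0 = (-2, 2, 9/2, -3/2).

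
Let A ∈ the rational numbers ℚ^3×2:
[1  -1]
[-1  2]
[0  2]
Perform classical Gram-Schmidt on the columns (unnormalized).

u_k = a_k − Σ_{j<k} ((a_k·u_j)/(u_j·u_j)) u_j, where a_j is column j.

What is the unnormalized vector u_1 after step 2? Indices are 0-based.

Step 1: u_0 = a_0 = (1, -1, 0).
Step 2: u_1 = a_1 − (-3/2)·u_0 = (1/2, 1/2, 2).

u_1 = (1/2, 1/2, 2)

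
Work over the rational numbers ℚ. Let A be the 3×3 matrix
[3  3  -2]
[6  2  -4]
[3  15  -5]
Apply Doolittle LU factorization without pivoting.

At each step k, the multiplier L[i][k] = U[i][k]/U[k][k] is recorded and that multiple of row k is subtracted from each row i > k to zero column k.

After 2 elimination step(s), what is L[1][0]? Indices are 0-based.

k=0: U[0][0]=3
  eliminate (1,0): mult=2, new row 1: (0, -4, 0); set L[1][0]=2
  eliminate (2,0): mult=1, new row 2: (0, 12, -3); set L[2][0]=1
k=1: U[1][1]=-4
  eliminate (2,1): mult=-3, new row 2: (0, 0, -3); set L[2][1]=-3

L[1][0] = 2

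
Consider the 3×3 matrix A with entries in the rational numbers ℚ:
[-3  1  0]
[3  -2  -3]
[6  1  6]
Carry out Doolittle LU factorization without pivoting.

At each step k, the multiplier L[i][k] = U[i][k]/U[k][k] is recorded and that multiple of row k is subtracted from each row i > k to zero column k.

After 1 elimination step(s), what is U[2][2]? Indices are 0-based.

k=0: U[0][0]=-3
  eliminate (1,0): mult=-1, new row 1: (0, -1, -3); set L[1][0]=-1
  eliminate (2,0): mult=-2, new row 2: (0, 3, 6); set L[2][0]=-2

U[2][2] = 6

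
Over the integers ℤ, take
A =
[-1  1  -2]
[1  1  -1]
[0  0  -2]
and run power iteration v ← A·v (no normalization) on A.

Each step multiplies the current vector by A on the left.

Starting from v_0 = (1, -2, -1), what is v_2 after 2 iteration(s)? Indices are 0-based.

v_2 = (-3, -3, -4)

v_0 = (1, -2, -1).
v_1 = A·v_0 = (-1, 0, 2).
v_2 = A·v_1 = (-3, -3, -4).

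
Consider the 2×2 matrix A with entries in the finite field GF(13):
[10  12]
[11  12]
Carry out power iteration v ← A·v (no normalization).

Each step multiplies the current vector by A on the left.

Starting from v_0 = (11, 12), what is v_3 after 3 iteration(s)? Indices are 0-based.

v_0 = (11, 12).
v_1 = A·v_0 = (7, 5).
v_2 = A·v_1 = (0, 7).
v_3 = A·v_2 = (6, 6).

v_3 = (6, 6)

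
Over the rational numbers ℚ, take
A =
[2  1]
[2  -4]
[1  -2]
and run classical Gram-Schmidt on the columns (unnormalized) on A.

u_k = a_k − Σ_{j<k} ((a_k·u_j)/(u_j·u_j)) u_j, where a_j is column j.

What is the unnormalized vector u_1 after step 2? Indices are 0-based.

u_1 = (25/9, -20/9, -10/9)

Step 1: u_0 = a_0 = (2, 2, 1).
Step 2: u_1 = a_1 − (-8/9)·u_0 = (25/9, -20/9, -10/9).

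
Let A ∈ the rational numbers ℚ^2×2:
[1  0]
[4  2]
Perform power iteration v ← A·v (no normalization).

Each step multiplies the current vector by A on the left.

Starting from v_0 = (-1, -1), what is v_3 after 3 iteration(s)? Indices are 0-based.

v_3 = (-1, -36)

v_0 = (-1, -1).
v_1 = A·v_0 = (-1, -6).
v_2 = A·v_1 = (-1, -16).
v_3 = A·v_2 = (-1, -36).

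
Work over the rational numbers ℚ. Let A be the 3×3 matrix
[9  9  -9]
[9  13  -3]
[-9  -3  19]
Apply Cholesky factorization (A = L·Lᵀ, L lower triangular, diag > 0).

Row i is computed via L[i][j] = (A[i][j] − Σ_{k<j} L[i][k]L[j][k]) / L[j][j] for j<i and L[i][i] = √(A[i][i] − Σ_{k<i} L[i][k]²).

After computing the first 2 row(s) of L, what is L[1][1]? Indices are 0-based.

L[1][1] = 2

Step 1: L[0][0] = √(9) = 3.
  L[1][0] = (9) / L[0][0] = 3.
Step 2: L[1][1] = √(4) = 2.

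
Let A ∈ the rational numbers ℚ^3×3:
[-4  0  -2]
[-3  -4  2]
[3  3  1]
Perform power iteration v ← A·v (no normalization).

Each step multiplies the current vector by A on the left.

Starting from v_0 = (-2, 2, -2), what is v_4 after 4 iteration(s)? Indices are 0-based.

v_4 = (-248, -1672, 952)

v_0 = (-2, 2, -2).
v_1 = A·v_0 = (12, -6, -2).
v_2 = A·v_1 = (-44, -16, 16).
v_3 = A·v_2 = (144, 228, -164).
v_4 = A·v_3 = (-248, -1672, 952).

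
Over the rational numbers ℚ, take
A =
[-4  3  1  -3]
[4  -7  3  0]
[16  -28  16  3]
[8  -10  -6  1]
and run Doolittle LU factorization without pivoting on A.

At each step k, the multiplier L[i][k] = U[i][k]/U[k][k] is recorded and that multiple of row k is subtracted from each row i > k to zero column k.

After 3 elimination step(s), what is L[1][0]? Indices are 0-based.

L[1][0] = -1

k=0: U[0][0]=-4
  eliminate (1,0): mult=-1, new row 1: (0, -4, 4, -3); set L[1][0]=-1
  eliminate (2,0): mult=-4, new row 2: (0, -16, 20, -9); set L[2][0]=-4
  eliminate (3,0): mult=-2, new row 3: (0, -4, -4, -5); set L[3][0]=-2
k=1: U[1][1]=-4
  eliminate (2,1): mult=4, new row 2: (0, 0, 4, 3); set L[2][1]=4
  eliminate (3,1): mult=1, new row 3: (0, 0, -8, -2); set L[3][1]=1
k=2: U[2][2]=4
  eliminate (3,2): mult=-2, new row 3: (0, 0, 0, 4); set L[3][2]=-2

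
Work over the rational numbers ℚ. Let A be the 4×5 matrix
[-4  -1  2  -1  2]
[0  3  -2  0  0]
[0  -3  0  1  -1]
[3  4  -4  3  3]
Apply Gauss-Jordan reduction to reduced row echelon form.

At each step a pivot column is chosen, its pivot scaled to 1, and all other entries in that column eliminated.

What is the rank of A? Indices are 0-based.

rank = 4

step 1: normalize row 0 (÷-4) = (1, 1/4, -1/2, 1/4, -1/2)
  row 3: subtract 3×row0 = (0, 13/4, -5/2, 9/4, 9/2)
step 2: normalize row 1 (÷3) = (0, 1, -2/3, 0, 0)
  row 0: subtract 1/4×row1 = (1, 0, -1/3, 1/4, -1/2)
  row 2: subtract -3×row1 = (0, 0, -2, 1, -1)
  row 3: subtract 13/4×row1 = (0, 0, -1/3, 9/4, 9/2)
step 3: normalize row 2 (÷-2) = (0, 0, 1, -1/2, 1/2)
  row 0: subtract -1/3×row2 = (1, 0, 0, 1/12, -1/3)
  row 1: subtract -2/3×row2 = (0, 1, 0, -1/3, 1/3)
  row 3: subtract -1/3×row2 = (0, 0, 0, 25/12, 14/3)
step 4: normalize row 3 (÷25/12) = (0, 0, 0, 1, 56/25)
  row 0: subtract 1/12×row3 = (1, 0, 0, 0, -13/25)
  row 1: subtract -1/3×row3 = (0, 1, 0, 0, 27/25)
  row 2: subtract -1/2×row3 = (0, 0, 1, 0, 81/50)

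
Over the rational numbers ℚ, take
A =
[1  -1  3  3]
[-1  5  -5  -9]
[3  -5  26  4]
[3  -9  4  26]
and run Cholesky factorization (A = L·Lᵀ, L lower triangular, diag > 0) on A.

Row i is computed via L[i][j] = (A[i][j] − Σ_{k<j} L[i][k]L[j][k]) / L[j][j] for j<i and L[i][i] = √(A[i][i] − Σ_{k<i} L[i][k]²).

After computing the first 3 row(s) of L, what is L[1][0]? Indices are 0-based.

Step 1: L[0][0] = √(1) = 1.
  L[1][0] = (-1) / L[0][0] = -1.
Step 2: L[1][1] = √(4) = 2.
  L[2][0] = (3) / L[0][0] = 3.
  L[2][1] = (-2) / L[1][1] = -1.
Step 3: L[2][2] = √(16) = 4.

L[1][0] = -1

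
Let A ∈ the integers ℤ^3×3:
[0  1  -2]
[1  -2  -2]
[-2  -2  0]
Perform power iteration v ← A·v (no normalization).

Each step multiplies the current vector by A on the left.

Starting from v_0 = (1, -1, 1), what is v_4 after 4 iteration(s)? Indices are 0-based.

v_4 = (-13, -35, 20)

v_0 = (1, -1, 1).
v_1 = A·v_0 = (-3, 1, 0).
v_2 = A·v_1 = (1, -5, 4).
v_3 = A·v_2 = (-13, 3, 8).
v_4 = A·v_3 = (-13, -35, 20).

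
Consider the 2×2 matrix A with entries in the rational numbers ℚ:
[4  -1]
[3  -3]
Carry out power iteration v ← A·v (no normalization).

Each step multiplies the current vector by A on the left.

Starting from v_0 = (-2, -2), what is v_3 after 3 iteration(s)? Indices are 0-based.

v_0 = (-2, -2).
v_1 = A·v_0 = (-6, 0).
v_2 = A·v_1 = (-24, -18).
v_3 = A·v_2 = (-78, -18).

v_3 = (-78, -18)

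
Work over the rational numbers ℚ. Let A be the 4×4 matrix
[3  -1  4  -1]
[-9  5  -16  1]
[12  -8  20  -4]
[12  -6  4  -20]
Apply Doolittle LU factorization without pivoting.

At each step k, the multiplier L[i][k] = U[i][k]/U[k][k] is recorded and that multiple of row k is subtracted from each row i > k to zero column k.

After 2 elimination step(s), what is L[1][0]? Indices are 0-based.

[col 0] pivot 3
  R1 -= -3*R0 → (0, 2, -4, -2)  (L[1][0] := -3)
  R2 -= 4*R0 → (0, -4, 4, 0)  (L[2][0] := 4)
  R3 -= 4*R0 → (0, -2, -12, -16)  (L[3][0] := 4)
[col 1] pivot 2
  R2 -= -2*R1 → (0, 0, -4, -4)  (L[2][1] := -2)
  R3 -= -1*R1 → (0, 0, -16, -18)  (L[3][1] := -1)

L[1][0] = -3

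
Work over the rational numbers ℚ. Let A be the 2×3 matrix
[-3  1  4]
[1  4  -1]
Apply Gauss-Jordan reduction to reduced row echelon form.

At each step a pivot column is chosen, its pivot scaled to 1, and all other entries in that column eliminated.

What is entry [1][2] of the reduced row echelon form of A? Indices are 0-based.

step 1: normalize row 0 (÷-3) = (1, -1/3, -4/3)
  row 1: subtract 1×row0 = (0, 13/3, 1/3)
step 2: normalize row 1 (÷13/3) = (0, 1, 1/13)
  row 0: subtract -1/3×row1 = (1, 0, -17/13)

M[1][2] = 1/13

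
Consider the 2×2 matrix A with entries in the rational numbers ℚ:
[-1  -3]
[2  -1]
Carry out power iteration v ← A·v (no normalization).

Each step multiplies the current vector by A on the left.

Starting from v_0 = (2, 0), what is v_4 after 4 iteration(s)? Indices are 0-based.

v_0 = (2, 0).
v_1 = A·v_0 = (-2, 4).
v_2 = A·v_1 = (-10, -8).
v_3 = A·v_2 = (34, -12).
v_4 = A·v_3 = (2, 80).

v_4 = (2, 80)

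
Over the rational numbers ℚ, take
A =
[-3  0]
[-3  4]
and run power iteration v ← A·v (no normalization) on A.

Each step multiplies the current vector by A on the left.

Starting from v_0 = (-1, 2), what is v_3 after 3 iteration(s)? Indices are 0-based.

v_3 = (27, 167)

v_0 = (-1, 2).
v_1 = A·v_0 = (3, 11).
v_2 = A·v_1 = (-9, 35).
v_3 = A·v_2 = (27, 167).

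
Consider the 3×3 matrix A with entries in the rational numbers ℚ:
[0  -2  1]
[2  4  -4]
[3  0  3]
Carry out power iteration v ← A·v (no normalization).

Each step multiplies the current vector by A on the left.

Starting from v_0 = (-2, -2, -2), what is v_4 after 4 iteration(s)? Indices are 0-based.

v_4 = (-614, 1228, -612)

v_0 = (-2, -2, -2).
v_1 = A·v_0 = (2, -4, -12).
v_2 = A·v_1 = (-4, 36, -30).
v_3 = A·v_2 = (-102, 256, -102).
v_4 = A·v_3 = (-614, 1228, -612).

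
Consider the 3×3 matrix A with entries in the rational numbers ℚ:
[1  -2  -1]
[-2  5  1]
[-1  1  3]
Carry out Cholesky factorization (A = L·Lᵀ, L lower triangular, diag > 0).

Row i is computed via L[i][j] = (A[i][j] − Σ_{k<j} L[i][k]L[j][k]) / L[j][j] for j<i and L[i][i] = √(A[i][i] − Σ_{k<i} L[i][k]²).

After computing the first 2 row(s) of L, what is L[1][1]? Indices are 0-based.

Step 1: L[0][0] = √(1) = 1.
  L[1][0] = (-2) / L[0][0] = -2.
Step 2: L[1][1] = √(1) = 1.

L[1][1] = 1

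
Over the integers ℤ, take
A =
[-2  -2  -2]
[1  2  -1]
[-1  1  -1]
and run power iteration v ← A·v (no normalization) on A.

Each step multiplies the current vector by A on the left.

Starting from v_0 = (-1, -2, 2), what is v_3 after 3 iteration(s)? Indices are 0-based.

v_3 = (-2, 4, -19)

v_0 = (-1, -2, 2).
v_1 = A·v_0 = (2, -7, -3).
v_2 = A·v_1 = (16, -9, -6).
v_3 = A·v_2 = (-2, 4, -19).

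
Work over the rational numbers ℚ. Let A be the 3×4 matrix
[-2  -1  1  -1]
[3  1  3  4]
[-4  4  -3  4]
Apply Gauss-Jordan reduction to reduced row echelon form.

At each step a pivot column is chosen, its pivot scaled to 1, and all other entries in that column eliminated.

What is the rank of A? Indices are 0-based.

pivot(0,0)=-2: scale R0 → (1, 1/2, -1/2, 1/2)
  clear (1,0): R1 −= (3)R0 → (0, -1/2, 9/2, 5/2)
  clear (2,0): R2 −= (-4)R0 → (0, 6, -5, 6)
pivot(1,1)=-1/2: scale R1 → (0, 1, -9, -5)
  clear (0,1): R0 −= (1/2)R1 → (1, 0, 4, 3)
  clear (2,1): R2 −= (6)R1 → (0, 0, 49, 36)
pivot(2,2)=49: scale R2 → (0, 0, 1, 36/49)
  clear (0,2): R0 −= (4)R2 → (1, 0, 0, 3/49)
  clear (1,2): R1 −= (-9)R2 → (0, 1, 0, 79/49)

rank = 3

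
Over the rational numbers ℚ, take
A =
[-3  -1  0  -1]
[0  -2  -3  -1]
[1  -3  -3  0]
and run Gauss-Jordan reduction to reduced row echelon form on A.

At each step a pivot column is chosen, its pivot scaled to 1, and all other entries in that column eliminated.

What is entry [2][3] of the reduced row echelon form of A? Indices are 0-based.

M[2][3] = 2/3

pivot(0,0)=-3: scale R0 → (1, 1/3, 0, 1/3)
  clear (2,0): R2 −= (1)R0 → (0, -10/3, -3, -1/3)
pivot(1,1)=-2: scale R1 → (0, 1, 3/2, 1/2)
  clear (0,1): R0 −= (1/3)R1 → (1, 0, -1/2, 1/6)
  clear (2,1): R2 −= (-10/3)R1 → (0, 0, 2, 4/3)
pivot(2,2)=2: scale R2 → (0, 0, 1, 2/3)
  clear (0,2): R0 −= (-1/2)R2 → (1, 0, 0, 1/2)
  clear (1,2): R1 −= (3/2)R2 → (0, 1, 0, -1/2)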